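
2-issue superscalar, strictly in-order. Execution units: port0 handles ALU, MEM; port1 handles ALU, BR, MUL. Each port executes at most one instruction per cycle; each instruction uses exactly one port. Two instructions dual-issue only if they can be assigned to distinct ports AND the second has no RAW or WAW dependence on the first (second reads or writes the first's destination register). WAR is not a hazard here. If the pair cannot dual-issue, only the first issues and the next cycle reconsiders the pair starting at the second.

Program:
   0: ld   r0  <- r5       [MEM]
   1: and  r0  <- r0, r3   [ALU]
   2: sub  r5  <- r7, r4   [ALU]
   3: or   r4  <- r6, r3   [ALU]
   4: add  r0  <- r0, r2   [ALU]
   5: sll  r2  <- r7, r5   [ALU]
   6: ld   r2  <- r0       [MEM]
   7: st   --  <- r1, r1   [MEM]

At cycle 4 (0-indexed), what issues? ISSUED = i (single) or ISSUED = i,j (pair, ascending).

0. ld.MEM @i0  | RAW+WAW r0
1. and.ALU+sub.ALU @i1/i2  | pair
2. or.ALU+add.ALU @i3/i4  | pair
3. sll.ALU @i5  | WAW r2
4. ld.MEM @i6  | no-port MEM/MEM
5. st.MEM @i7  | tail

ISSUED = 6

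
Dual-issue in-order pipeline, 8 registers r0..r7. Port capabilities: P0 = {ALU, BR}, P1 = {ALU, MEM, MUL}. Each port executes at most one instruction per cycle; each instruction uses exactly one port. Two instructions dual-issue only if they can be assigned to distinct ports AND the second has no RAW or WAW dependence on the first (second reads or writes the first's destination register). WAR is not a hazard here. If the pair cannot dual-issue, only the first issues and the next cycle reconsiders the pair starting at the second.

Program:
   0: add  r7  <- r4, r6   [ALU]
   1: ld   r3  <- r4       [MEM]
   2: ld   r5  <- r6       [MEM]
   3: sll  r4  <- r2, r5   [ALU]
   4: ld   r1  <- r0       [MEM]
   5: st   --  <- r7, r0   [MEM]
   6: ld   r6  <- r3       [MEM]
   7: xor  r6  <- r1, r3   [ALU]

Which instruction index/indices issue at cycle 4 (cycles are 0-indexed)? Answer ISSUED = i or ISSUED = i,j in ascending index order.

ISSUED = 6

t=0 i0+i1:add.ALU+ld.MEM ; pair
t=1 i2:ld.MEM ; RAW r5
t=2 i3+i4:sll.ALU+ld.MEM ; pair
t=3 i5:st.MEM ; no-port MEM/MEM
t=4 i6:ld.MEM ; WAW r6
t=5 i7:xor.ALU ; tail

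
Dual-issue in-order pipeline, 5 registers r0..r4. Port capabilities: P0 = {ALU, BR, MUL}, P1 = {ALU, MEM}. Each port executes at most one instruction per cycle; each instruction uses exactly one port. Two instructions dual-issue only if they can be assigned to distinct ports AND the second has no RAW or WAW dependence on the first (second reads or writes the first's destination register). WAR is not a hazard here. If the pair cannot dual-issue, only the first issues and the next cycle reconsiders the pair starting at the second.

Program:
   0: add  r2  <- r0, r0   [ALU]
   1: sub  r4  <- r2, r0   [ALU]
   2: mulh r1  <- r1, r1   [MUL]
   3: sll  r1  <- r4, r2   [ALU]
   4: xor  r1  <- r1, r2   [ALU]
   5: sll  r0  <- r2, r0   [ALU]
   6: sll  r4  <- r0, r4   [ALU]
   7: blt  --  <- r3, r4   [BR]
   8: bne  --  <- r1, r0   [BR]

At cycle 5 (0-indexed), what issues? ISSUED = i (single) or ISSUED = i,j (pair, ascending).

c0: i0 add  RAW r2
c1: i1/i2 sub;mulh  dual
c2: i3 sll  RAW+WAW r1
c3: i4/i5 xor;sll  dual
c4: i6 sll  RAW r4
c5: i7 blt  no-port BR/BR
c6: i8 bne  tail

ISSUED = 7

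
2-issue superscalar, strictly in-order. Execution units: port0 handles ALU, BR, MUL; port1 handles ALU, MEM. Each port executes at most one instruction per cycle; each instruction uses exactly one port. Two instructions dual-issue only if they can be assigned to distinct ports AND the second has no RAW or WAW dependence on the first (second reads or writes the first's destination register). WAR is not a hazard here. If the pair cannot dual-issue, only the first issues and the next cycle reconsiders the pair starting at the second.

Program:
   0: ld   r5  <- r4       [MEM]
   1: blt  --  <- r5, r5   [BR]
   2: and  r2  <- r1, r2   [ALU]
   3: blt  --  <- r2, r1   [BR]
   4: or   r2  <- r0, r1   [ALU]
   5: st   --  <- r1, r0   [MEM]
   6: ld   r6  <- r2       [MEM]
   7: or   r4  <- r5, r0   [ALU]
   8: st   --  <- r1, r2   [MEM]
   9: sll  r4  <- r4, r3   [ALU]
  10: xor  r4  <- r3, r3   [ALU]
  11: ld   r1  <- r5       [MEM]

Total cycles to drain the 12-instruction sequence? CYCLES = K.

CYCLES = 7

#0 head=0: ld i0 RAW r5
#1 head=1: blt and i1/i2 dual
#2 head=3: blt or i3/i4 dual
#3 head=5: st i5 no-port MEM/MEM
#4 head=6: ld or i6/i7 dual
#5 head=8: st sll i8/i9 dual
#6 head=10: xor ld i10/i11 dual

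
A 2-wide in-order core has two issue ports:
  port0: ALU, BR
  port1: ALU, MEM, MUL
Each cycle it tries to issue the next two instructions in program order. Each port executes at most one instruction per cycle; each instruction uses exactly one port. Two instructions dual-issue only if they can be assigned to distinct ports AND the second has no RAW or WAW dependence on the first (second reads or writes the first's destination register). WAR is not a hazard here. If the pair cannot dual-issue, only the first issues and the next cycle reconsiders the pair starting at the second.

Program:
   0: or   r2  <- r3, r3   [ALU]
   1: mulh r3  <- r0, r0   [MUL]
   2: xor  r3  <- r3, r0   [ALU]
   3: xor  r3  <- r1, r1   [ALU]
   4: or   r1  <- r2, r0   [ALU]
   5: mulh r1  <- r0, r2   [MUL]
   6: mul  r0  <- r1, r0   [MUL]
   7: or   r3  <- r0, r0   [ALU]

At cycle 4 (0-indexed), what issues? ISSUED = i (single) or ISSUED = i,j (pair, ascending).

ISSUED = 6

[0] i0+i1  or/mulh  -- pair
[1] i2  xor  -- WAW r3
[2] i3+i4  xor/or  -- pair
[3] i5  mulh  -- no-port MUL/MUL
[4] i6  mul  -- RAW r0
[5] i7  or  -- tail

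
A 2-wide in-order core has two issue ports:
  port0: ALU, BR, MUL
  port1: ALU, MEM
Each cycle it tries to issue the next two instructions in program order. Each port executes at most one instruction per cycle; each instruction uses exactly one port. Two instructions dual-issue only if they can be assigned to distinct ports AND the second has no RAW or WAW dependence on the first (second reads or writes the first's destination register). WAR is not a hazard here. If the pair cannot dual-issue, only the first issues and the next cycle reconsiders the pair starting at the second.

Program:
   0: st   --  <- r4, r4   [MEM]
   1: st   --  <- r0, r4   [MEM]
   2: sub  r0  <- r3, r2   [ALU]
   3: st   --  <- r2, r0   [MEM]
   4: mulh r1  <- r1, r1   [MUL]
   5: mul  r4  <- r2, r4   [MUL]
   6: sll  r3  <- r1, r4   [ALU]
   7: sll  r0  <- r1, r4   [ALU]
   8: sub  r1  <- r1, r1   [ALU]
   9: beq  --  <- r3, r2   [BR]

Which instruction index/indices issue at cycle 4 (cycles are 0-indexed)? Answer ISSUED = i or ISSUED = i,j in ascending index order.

ISSUED = 6,7

c0: i0 st  no-port MEM/MEM
c1: i1/i2 st sub  dual
c2: i3/i4 st mulh  dual
c3: i5 mul  RAW r4
c4: i6/i7 sll sll  dual
c5: i8/i9 sub beq  dual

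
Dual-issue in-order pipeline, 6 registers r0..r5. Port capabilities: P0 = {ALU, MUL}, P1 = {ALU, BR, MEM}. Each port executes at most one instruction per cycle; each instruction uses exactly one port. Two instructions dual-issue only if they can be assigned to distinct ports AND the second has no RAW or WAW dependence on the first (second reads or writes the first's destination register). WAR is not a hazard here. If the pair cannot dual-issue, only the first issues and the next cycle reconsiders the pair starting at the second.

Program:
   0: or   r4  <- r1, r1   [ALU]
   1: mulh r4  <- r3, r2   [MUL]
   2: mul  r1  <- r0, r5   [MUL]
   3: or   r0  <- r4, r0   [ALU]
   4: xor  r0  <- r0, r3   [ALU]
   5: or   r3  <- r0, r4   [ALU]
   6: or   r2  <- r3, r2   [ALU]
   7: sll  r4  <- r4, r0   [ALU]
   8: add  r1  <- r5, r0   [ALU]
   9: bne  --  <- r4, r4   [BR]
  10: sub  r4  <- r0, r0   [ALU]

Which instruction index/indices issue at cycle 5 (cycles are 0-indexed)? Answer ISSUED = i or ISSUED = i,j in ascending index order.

  cy0 -> i0 (or.ALU) WAW r4
  cy1 -> i1 (mulh.MUL) no-port MUL/MUL
  cy2 -> i2&i3 (mul.MUL;or.ALU) dual
  cy3 -> i4 (xor.ALU) RAW r0
  cy4 -> i5 (or.ALU) RAW r3
  cy5 -> i6&i7 (or.ALU;sll.ALU) dual
  cy6 -> i8&i9 (add.ALU;bne.BR) dual
  cy7 -> i10 (sub.ALU) tail

ISSUED = 6,7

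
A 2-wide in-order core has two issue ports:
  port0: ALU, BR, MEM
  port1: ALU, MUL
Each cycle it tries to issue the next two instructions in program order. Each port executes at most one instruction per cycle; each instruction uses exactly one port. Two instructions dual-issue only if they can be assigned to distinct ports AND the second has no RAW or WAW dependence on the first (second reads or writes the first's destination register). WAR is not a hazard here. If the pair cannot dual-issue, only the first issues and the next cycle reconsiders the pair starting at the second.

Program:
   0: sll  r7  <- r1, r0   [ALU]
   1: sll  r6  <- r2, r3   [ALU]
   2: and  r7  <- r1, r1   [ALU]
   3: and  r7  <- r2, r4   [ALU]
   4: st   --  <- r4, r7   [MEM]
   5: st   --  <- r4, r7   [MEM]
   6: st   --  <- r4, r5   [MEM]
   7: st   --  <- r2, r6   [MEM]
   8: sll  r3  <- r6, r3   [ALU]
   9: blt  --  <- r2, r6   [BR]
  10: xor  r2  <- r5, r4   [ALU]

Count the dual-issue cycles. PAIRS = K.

  cy0 -> i0/i1 (sll.ALU+sll.ALU) dual
  cy1 -> i2 (and.ALU) WAW r7
  cy2 -> i3 (and.ALU) RAW r7
  cy3 -> i4 (st.MEM) no-port MEM/MEM
  cy4 -> i5 (st.MEM) no-port MEM/MEM
  cy5 -> i6 (st.MEM) no-port MEM/MEM
  cy6 -> i7/i8 (st.MEM+sll.ALU) dual
  cy7 -> i9/i10 (blt.BR+xor.ALU) dual

PAIRS = 3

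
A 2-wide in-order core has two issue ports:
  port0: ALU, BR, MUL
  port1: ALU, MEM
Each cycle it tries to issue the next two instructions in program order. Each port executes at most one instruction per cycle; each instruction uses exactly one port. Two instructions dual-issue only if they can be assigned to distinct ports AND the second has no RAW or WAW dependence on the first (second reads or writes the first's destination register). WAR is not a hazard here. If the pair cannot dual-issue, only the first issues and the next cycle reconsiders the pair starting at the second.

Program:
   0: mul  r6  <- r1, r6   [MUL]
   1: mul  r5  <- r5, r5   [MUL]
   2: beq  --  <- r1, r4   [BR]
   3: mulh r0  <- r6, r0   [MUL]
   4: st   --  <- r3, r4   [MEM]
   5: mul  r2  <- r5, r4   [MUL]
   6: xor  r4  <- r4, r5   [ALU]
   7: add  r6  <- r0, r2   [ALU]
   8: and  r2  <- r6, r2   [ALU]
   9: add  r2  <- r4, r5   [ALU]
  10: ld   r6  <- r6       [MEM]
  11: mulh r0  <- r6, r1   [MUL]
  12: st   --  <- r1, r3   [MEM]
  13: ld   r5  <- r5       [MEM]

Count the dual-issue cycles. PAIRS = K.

PAIRS = 4

t=0 i0:mul.MUL ; no-port MUL/MUL
t=1 i1:mul.MUL ; no-port MUL/BR
t=2 i2:beq.BR ; no-port BR/MUL
t=3 i3+i4:mulh.MUL st.MEM ; dual
t=4 i5+i6:mul.MUL xor.ALU ; dual
t=5 i7:add.ALU ; RAW r6
t=6 i8:and.ALU ; WAW r2
t=7 i9+i10:add.ALU ld.MEM ; dual
t=8 i11+i12:mulh.MUL st.MEM ; dual
t=9 i13:ld.MEM ; tail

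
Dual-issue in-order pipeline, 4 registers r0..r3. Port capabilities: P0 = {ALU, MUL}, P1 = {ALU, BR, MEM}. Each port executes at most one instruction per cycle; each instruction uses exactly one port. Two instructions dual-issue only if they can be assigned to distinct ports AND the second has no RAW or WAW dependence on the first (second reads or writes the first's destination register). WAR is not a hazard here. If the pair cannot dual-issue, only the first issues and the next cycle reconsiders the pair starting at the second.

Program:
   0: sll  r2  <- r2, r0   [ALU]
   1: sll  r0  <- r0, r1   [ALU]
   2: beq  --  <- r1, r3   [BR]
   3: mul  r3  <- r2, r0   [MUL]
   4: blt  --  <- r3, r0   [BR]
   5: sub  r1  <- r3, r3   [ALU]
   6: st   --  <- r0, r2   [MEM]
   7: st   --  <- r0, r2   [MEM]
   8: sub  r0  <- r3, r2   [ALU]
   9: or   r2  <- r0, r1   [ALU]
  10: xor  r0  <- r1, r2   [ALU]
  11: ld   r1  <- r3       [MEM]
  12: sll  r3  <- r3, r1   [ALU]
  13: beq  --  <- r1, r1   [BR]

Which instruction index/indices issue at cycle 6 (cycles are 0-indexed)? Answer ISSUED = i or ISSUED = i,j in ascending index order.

ISSUED = 10,11

#0 head=0: sll.ALU;sll.ALU i0&i1 2-wide
#1 head=2: beq.BR;mul.MUL i2&i3 2-wide
#2 head=4: blt.BR;sub.ALU i4&i5 2-wide
#3 head=6: st.MEM i6 no-port MEM/MEM
#4 head=7: st.MEM;sub.ALU i7&i8 2-wide
#5 head=9: or.ALU i9 RAW r2
#6 head=10: xor.ALU;ld.MEM i10&i11 2-wide
#7 head=12: sll.ALU;beq.BR i12&i13 2-wide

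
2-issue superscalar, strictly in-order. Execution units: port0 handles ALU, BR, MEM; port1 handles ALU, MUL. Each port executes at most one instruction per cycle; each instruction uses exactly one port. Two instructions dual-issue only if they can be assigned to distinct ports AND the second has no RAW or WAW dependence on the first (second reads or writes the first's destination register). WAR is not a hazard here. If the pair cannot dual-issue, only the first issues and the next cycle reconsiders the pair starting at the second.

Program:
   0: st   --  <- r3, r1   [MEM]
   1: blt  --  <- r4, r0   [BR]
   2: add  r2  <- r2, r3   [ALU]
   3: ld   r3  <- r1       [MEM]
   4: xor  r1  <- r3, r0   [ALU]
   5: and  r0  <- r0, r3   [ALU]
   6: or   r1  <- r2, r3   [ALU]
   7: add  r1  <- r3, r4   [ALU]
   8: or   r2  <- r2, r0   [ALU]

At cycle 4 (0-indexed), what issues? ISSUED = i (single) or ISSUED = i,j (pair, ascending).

ISSUED = 6

0. st @i0  | no-port MEM/BR
1. blt/add @i1,i2  | dual
2. ld @i3  | RAW r3
3. xor/and @i4,i5  | dual
4. or @i6  | WAW r1
5. add/or @i7,i8  | dual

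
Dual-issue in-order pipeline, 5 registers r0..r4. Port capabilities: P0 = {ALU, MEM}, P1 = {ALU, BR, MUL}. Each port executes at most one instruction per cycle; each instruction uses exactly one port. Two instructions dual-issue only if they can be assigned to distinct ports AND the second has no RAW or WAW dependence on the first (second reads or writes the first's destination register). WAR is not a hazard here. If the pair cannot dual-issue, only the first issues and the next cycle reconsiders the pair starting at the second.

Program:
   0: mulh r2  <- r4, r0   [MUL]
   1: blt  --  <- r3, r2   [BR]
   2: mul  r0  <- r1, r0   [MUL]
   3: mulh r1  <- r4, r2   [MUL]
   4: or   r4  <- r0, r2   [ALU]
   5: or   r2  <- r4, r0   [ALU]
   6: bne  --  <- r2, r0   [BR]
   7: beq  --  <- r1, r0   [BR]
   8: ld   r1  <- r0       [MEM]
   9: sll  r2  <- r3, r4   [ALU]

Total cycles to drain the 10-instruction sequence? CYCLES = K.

CYCLES = 8

[0] i0  mulh  -- no-port MUL/BR
[1] i1  blt  -- no-port BR/MUL
[2] i2  mul  -- no-port MUL/MUL
[3] i3&i4  mulh+or  -- dual
[4] i5  or  -- RAW r2
[5] i6  bne  -- no-port BR/BR
[6] i7&i8  beq+ld  -- dual
[7] i9  sll  -- tail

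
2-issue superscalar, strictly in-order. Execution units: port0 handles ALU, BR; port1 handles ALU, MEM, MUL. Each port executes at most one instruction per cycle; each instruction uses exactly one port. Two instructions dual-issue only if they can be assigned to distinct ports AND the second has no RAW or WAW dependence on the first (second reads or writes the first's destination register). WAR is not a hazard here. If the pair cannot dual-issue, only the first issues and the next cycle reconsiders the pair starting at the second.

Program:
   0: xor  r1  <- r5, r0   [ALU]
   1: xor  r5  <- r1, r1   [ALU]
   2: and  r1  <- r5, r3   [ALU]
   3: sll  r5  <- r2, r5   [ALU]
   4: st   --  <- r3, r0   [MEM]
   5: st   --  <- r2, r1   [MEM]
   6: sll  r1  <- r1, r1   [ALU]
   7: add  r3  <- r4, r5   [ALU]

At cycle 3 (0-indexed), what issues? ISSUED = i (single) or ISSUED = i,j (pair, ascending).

ISSUED = 4

c0: i0 xor  RAW r1
c1: i1 xor  RAW r5
c2: i2,i3 and;sll  dual
c3: i4 st  no-port MEM/MEM
c4: i5,i6 st;sll  dual
c5: i7 add  tail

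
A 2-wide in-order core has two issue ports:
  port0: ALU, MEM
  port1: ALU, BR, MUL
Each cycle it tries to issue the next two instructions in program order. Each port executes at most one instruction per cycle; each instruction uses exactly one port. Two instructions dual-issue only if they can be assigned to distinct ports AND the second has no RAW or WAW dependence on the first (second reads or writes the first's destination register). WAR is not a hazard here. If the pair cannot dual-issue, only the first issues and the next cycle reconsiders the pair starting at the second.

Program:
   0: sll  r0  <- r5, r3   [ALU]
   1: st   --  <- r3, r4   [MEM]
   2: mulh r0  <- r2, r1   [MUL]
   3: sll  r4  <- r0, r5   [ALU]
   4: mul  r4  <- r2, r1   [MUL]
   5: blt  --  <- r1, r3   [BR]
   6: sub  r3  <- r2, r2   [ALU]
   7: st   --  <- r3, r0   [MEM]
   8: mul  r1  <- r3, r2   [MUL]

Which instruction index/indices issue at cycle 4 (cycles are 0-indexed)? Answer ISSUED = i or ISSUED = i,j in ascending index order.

ISSUED = 5,6

0. sll.ALU;st.MEM @i0/i1  | dual
1. mulh.MUL @i2  | RAW r0
2. sll.ALU @i3  | WAW r4
3. mul.MUL @i4  | no-port MUL/BR
4. blt.BR;sub.ALU @i5/i6  | dual
5. st.MEM;mul.MUL @i7/i8  | dual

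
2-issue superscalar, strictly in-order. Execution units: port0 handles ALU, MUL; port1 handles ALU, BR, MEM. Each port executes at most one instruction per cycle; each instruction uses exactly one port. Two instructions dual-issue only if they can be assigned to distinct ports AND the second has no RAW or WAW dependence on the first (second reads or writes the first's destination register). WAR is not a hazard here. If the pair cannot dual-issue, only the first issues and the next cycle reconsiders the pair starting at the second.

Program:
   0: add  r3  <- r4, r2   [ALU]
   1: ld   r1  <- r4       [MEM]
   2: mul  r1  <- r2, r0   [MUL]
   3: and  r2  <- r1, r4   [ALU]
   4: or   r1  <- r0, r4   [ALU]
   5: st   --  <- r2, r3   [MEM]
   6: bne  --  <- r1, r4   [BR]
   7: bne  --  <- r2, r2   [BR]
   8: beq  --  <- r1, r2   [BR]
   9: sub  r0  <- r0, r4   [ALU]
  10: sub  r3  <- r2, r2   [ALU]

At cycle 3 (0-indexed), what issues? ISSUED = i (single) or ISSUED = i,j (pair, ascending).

ISSUED = 5

t=0 i0+i1:add.ALU ld.MEM ; dual
t=1 i2:mul.MUL ; RAW r1
t=2 i3+i4:and.ALU or.ALU ; dual
t=3 i5:st.MEM ; no-port MEM/BR
t=4 i6:bne.BR ; no-port BR/BR
t=5 i7:bne.BR ; no-port BR/BR
t=6 i8+i9:beq.BR sub.ALU ; dual
t=7 i10:sub.ALU ; tail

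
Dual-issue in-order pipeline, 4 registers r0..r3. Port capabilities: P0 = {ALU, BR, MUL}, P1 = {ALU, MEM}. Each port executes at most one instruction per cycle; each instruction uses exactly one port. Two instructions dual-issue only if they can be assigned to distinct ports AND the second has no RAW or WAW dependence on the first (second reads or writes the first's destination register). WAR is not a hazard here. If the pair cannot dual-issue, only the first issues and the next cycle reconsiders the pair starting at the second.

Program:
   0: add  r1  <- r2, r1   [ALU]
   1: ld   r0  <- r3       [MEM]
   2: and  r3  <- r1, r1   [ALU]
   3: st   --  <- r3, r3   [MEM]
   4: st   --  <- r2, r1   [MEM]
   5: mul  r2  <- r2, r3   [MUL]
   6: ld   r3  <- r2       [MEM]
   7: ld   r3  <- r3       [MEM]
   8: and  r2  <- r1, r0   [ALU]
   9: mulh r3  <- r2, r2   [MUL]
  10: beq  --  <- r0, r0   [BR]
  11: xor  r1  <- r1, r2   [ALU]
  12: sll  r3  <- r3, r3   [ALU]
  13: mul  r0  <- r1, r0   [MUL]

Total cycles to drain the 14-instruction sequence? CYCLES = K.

t=0 i0+i1:add.ALU ld.MEM ; 2-wide
t=1 i2:and.ALU ; RAW r3
t=2 i3:st.MEM ; no-port MEM/MEM
t=3 i4+i5:st.MEM mul.MUL ; 2-wide
t=4 i6:ld.MEM ; no-port MEM/MEM
t=5 i7+i8:ld.MEM and.ALU ; 2-wide
t=6 i9:mulh.MUL ; no-port MUL/BR
t=7 i10+i11:beq.BR xor.ALU ; 2-wide
t=8 i12+i13:sll.ALU mul.MUL ; 2-wide

CYCLES = 9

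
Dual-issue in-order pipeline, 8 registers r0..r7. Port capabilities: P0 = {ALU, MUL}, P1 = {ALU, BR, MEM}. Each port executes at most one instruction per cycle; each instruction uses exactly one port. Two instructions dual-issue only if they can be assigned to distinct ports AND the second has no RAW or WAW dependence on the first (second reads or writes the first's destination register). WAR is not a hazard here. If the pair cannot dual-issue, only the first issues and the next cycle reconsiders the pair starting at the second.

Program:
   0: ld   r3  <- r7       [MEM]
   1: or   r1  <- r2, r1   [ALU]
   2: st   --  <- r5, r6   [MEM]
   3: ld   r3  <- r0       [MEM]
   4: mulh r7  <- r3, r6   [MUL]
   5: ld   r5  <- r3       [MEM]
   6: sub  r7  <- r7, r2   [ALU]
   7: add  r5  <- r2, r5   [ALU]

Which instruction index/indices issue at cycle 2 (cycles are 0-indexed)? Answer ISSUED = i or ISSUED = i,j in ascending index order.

[0] i0/i1  ld.MEM/or.ALU  -- pair
[1] i2  st.MEM  -- no-port MEM/MEM
[2] i3  ld.MEM  -- RAW r3
[3] i4/i5  mulh.MUL/ld.MEM  -- pair
[4] i6/i7  sub.ALU/add.ALU  -- pair

ISSUED = 3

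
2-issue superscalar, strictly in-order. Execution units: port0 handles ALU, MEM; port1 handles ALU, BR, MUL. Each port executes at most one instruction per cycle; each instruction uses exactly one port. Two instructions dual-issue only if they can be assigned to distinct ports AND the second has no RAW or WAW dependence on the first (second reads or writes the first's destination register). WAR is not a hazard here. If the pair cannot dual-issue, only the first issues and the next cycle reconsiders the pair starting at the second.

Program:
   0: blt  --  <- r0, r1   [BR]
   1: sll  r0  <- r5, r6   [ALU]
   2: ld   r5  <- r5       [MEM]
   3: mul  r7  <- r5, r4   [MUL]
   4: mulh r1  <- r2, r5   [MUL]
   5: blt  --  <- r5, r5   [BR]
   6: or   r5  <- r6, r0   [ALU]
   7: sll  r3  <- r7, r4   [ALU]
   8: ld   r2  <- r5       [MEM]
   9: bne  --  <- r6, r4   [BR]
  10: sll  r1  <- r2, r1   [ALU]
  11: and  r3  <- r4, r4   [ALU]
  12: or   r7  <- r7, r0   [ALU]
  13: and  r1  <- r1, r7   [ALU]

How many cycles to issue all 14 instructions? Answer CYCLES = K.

CYCLES = 9

0. blt+sll @i0/i1  | 2-wide
1. ld @i2  | RAW r5
2. mul @i3  | no-port MUL/MUL
3. mulh @i4  | no-port MUL/BR
4. blt+or @i5/i6  | 2-wide
5. sll+ld @i7/i8  | 2-wide
6. bne+sll @i9/i10  | 2-wide
7. and+or @i11/i12  | 2-wide
8. and @i13  | tail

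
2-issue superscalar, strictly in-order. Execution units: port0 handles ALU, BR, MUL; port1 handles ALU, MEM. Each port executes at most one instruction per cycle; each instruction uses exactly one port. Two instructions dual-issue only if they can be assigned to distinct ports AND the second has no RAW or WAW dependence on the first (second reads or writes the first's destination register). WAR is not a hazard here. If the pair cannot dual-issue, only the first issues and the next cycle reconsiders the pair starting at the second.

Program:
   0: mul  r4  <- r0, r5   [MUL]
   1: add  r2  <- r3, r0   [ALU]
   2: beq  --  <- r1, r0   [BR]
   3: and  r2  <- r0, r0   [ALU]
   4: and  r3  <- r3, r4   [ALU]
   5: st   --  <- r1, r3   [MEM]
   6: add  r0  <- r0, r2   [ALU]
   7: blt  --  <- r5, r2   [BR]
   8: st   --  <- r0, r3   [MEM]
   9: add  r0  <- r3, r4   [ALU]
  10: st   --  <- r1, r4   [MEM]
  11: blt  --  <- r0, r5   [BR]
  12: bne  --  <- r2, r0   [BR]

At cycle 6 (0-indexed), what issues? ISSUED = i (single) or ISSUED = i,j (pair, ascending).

ISSUED = 11

[0] i0+i1  mul+add  -- dual
[1] i2+i3  beq+and  -- dual
[2] i4  and  -- RAW r3
[3] i5+i6  st+add  -- dual
[4] i7+i8  blt+st  -- dual
[5] i9+i10  add+st  -- dual
[6] i11  blt  -- no-port BR/BR
[7] i12  bne  -- tail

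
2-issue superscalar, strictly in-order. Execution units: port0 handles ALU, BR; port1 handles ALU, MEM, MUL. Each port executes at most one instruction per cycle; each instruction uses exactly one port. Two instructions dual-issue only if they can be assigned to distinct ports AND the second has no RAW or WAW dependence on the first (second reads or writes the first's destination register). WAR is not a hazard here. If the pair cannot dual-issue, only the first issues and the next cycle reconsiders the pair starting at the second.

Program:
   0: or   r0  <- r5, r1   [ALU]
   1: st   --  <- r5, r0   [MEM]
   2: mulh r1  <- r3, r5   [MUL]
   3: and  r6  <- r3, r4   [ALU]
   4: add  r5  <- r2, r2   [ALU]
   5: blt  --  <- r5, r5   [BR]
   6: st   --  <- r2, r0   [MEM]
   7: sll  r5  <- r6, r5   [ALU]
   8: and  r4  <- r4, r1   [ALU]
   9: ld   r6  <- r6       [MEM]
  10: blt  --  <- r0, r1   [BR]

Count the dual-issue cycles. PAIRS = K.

0. or.ALU @i0  | RAW r0
1. st.MEM @i1  | no-port MEM/MUL
2. mulh.MUL and.ALU @i2/i3  | pair
3. add.ALU @i4  | RAW r5
4. blt.BR st.MEM @i5/i6  | pair
5. sll.ALU and.ALU @i7/i8  | pair
6. ld.MEM blt.BR @i9/i10  | pair

PAIRS = 4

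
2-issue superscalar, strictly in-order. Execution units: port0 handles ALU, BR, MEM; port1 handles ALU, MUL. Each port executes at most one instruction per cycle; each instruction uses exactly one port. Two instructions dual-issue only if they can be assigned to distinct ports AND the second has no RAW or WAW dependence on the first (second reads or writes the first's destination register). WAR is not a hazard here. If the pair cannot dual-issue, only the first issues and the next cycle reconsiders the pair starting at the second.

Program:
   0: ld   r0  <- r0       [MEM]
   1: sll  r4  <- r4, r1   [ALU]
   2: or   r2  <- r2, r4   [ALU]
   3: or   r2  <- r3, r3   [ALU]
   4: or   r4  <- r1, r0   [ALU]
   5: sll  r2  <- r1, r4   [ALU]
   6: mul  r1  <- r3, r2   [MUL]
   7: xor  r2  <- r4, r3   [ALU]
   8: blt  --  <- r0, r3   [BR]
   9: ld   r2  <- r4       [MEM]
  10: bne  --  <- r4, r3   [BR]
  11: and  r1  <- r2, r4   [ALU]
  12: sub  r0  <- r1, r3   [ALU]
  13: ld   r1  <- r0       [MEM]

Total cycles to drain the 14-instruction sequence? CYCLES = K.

CYCLES = 10

c0: i0/i1 ld.MEM+sll.ALU  2-wide
c1: i2 or.ALU  WAW r2
c2: i3/i4 or.ALU+or.ALU  2-wide
c3: i5 sll.ALU  RAW r2
c4: i6/i7 mul.MUL+xor.ALU  2-wide
c5: i8 blt.BR  no-port BR/MEM
c6: i9 ld.MEM  no-port MEM/BR
c7: i10/i11 bne.BR+and.ALU  2-wide
c8: i12 sub.ALU  RAW r0
c9: i13 ld.MEM  tail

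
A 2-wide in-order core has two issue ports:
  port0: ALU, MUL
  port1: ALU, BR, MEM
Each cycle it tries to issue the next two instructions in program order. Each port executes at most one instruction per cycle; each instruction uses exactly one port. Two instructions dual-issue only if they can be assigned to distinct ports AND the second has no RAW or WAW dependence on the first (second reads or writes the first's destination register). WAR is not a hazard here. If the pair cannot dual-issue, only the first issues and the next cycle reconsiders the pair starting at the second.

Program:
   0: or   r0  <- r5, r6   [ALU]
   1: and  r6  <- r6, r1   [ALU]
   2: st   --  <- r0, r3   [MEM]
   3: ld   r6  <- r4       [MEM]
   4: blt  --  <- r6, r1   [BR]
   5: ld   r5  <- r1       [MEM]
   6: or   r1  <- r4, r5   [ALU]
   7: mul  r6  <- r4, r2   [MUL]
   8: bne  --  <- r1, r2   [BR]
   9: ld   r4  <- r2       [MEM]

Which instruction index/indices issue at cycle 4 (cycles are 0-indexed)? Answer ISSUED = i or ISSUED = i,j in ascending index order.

[0] i0+i1  or+and  -- pair
[1] i2  st  -- no-port MEM/MEM
[2] i3  ld  -- no-port MEM/BR
[3] i4  blt  -- no-port BR/MEM
[4] i5  ld  -- RAW r5
[5] i6+i7  or+mul  -- pair
[6] i8  bne  -- no-port BR/MEM
[7] i9  ld  -- tail

ISSUED = 5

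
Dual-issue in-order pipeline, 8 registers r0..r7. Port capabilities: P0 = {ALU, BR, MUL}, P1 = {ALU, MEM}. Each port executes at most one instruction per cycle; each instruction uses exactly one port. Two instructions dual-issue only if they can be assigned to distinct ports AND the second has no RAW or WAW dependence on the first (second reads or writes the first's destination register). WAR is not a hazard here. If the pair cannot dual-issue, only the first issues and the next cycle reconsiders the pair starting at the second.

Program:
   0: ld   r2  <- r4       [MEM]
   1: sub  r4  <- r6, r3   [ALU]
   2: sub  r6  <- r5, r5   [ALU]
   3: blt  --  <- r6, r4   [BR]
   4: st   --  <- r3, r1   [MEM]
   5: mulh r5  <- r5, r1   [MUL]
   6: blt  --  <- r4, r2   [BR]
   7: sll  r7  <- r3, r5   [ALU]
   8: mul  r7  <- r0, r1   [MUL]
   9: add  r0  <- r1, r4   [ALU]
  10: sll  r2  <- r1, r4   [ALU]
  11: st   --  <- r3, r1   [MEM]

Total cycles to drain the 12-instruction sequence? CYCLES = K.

t=0 i0/i1:ld.MEM;sub.ALU ; pair
t=1 i2:sub.ALU ; RAW r6
t=2 i3/i4:blt.BR;st.MEM ; pair
t=3 i5:mulh.MUL ; no-port MUL/BR
t=4 i6/i7:blt.BR;sll.ALU ; pair
t=5 i8/i9:mul.MUL;add.ALU ; pair
t=6 i10/i11:sll.ALU;st.MEM ; pair

CYCLES = 7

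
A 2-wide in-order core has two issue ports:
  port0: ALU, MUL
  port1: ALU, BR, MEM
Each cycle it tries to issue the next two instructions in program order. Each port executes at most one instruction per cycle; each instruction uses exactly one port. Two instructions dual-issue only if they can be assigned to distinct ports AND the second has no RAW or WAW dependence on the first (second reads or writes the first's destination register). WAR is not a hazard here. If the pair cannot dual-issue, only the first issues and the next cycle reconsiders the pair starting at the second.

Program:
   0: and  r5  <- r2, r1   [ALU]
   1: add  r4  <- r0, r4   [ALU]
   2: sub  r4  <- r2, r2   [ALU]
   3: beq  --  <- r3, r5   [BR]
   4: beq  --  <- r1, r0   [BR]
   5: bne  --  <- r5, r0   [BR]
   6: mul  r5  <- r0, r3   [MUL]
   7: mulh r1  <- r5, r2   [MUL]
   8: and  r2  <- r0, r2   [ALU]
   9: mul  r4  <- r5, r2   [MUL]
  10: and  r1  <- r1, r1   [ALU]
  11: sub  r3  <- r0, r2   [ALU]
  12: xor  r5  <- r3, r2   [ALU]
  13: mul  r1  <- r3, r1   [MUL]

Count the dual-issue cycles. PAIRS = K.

PAIRS = 6

t=0 i0+i1:and add ; 2-wide
t=1 i2+i3:sub beq ; 2-wide
t=2 i4:beq ; no-port BR/BR
t=3 i5+i6:bne mul ; 2-wide
t=4 i7+i8:mulh and ; 2-wide
t=5 i9+i10:mul and ; 2-wide
t=6 i11:sub ; RAW r3
t=7 i12+i13:xor mul ; 2-wide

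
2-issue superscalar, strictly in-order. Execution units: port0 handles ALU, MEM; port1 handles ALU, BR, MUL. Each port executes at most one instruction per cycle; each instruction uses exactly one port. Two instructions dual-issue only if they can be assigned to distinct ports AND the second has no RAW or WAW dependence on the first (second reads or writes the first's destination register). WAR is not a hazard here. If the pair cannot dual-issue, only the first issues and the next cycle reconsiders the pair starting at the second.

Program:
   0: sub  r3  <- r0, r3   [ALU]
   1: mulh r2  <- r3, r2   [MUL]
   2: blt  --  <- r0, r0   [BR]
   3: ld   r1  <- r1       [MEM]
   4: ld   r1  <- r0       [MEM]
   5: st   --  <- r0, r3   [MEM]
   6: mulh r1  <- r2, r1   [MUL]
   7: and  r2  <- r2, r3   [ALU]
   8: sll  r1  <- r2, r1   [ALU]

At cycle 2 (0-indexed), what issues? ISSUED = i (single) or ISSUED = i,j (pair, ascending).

ISSUED = 2,3

[0] i0  sub.ALU  -- RAW r3
[1] i1  mulh.MUL  -- no-port MUL/BR
[2] i2/i3  blt.BR+ld.MEM  -- dual
[3] i4  ld.MEM  -- no-port MEM/MEM
[4] i5/i6  st.MEM+mulh.MUL  -- dual
[5] i7  and.ALU  -- RAW r2
[6] i8  sll.ALU  -- tail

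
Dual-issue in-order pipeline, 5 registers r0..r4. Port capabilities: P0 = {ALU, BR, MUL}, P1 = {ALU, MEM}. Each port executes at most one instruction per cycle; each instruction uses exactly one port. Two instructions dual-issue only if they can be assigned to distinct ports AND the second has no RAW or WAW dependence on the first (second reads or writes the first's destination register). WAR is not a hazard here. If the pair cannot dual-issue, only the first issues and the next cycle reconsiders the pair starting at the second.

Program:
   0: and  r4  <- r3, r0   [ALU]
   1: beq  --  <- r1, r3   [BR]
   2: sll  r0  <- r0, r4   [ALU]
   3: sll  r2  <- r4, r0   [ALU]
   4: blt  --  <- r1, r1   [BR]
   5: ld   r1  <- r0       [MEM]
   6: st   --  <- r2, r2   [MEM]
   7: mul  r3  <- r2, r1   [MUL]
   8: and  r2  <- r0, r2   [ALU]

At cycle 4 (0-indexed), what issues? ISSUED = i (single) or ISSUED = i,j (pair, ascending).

ISSUED = 6,7

0. and.ALU/beq.BR @i0,i1  | 2-wide
1. sll.ALU @i2  | RAW r0
2. sll.ALU/blt.BR @i3,i4  | 2-wide
3. ld.MEM @i5  | no-port MEM/MEM
4. st.MEM/mul.MUL @i6,i7  | 2-wide
5. and.ALU @i8  | tail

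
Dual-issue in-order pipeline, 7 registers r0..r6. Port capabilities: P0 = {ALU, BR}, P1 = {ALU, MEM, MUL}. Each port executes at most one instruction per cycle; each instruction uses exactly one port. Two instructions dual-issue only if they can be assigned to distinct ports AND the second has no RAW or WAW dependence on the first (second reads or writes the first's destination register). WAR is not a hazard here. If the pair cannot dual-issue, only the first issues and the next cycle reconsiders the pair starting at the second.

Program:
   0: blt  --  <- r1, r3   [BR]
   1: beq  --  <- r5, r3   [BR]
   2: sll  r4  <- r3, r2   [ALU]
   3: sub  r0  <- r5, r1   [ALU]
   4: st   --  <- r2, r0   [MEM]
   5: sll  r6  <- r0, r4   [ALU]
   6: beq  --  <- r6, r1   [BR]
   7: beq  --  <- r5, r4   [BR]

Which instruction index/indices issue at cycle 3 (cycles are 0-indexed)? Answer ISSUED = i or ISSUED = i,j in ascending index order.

  cy0 -> i0 (blt) no-port BR/BR
  cy1 -> i1,i2 (beq sll) 2-wide
  cy2 -> i3 (sub) RAW r0
  cy3 -> i4,i5 (st sll) 2-wide
  cy4 -> i6 (beq) no-port BR/BR
  cy5 -> i7 (beq) tail

ISSUED = 4,5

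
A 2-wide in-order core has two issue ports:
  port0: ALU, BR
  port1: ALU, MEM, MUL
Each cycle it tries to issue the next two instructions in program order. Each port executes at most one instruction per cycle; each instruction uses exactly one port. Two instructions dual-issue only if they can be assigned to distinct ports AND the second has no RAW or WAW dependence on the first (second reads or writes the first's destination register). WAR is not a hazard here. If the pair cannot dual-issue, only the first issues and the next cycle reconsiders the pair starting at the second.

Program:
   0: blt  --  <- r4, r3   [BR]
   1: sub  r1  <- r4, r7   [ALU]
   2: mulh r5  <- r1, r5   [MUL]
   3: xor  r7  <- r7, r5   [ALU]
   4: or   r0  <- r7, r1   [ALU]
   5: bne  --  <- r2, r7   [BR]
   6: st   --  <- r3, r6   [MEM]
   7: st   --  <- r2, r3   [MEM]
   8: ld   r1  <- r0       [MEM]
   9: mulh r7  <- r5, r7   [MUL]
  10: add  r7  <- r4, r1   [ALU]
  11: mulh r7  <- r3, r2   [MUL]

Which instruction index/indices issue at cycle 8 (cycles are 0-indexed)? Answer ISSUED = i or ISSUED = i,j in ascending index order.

ISSUED = 10

[0] i0&i1  blt.BR;sub.ALU  -- 2-wide
[1] i2  mulh.MUL  -- RAW r5
[2] i3  xor.ALU  -- RAW r7
[3] i4&i5  or.ALU;bne.BR  -- 2-wide
[4] i6  st.MEM  -- no-port MEM/MEM
[5] i7  st.MEM  -- no-port MEM/MEM
[6] i8  ld.MEM  -- no-port MEM/MUL
[7] i9  mulh.MUL  -- WAW r7
[8] i10  add.ALU  -- WAW r7
[9] i11  mulh.MUL  -- tail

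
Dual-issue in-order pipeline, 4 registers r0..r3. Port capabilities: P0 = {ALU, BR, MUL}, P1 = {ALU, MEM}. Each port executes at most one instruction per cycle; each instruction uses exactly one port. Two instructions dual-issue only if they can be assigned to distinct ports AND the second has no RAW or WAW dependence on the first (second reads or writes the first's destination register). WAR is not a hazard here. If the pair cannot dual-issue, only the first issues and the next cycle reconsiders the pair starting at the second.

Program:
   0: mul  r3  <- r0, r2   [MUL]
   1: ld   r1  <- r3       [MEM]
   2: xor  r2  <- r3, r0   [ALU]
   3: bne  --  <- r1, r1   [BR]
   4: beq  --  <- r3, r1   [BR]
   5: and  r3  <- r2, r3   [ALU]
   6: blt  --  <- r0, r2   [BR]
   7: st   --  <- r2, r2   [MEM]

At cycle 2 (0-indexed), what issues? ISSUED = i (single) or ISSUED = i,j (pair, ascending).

c0: i0 mul  RAW r3
c1: i1/i2 ld;xor  pair
c2: i3 bne  no-port BR/BR
c3: i4/i5 beq;and  pair
c4: i6/i7 blt;st  pair

ISSUED = 3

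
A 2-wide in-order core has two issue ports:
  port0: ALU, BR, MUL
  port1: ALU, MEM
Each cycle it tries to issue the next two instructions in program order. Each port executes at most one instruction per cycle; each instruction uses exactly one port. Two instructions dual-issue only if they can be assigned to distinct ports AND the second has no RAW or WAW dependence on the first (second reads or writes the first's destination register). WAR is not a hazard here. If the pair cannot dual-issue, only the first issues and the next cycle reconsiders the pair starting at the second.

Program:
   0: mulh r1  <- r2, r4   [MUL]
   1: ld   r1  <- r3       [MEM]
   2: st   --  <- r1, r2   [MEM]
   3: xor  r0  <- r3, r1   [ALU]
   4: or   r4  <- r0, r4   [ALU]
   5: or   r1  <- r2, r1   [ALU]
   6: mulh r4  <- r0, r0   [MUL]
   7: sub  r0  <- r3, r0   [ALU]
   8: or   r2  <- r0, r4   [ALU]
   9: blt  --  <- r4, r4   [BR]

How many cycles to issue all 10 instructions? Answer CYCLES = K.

  cy0 -> i0 (mulh) WAW r1
  cy1 -> i1 (ld) no-port MEM/MEM
  cy2 -> i2/i3 (st;xor) 2-wide
  cy3 -> i4/i5 (or;or) 2-wide
  cy4 -> i6/i7 (mulh;sub) 2-wide
  cy5 -> i8/i9 (or;blt) 2-wide

CYCLES = 6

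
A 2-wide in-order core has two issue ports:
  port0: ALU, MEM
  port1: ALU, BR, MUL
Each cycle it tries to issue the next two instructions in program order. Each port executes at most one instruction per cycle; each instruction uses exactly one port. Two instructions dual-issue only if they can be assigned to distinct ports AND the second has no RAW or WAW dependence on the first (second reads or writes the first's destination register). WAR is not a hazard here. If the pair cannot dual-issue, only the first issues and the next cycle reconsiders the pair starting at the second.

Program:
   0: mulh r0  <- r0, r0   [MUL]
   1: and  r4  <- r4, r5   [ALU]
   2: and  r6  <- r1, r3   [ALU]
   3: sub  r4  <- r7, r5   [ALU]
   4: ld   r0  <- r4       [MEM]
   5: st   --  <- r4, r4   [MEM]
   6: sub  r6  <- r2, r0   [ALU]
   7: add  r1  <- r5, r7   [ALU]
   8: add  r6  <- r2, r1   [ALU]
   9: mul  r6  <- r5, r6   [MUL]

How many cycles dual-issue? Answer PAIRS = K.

  cy0 -> i0&i1 (mulh.MUL and.ALU) dual
  cy1 -> i2&i3 (and.ALU sub.ALU) dual
  cy2 -> i4 (ld.MEM) no-port MEM/MEM
  cy3 -> i5&i6 (st.MEM sub.ALU) dual
  cy4 -> i7 (add.ALU) RAW r1
  cy5 -> i8 (add.ALU) RAW+WAW r6
  cy6 -> i9 (mul.MUL) tail

PAIRS = 3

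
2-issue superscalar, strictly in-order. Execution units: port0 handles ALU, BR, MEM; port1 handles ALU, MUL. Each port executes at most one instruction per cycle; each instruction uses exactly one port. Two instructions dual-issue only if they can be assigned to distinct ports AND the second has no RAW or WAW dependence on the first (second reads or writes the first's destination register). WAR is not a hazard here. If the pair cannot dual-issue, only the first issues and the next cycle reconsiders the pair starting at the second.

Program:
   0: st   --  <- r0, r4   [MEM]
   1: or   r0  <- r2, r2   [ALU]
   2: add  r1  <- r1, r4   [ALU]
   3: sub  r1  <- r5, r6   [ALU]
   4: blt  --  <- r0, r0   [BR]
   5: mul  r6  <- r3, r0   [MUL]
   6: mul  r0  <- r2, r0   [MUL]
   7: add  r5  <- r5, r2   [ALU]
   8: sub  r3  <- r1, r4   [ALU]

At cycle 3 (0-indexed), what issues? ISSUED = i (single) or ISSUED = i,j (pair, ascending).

t=0 i0+i1:st+or ; 2-wide
t=1 i2:add ; WAW r1
t=2 i3+i4:sub+blt ; 2-wide
t=3 i5:mul ; no-port MUL/MUL
t=4 i6+i7:mul+add ; 2-wide
t=5 i8:sub ; tail

ISSUED = 5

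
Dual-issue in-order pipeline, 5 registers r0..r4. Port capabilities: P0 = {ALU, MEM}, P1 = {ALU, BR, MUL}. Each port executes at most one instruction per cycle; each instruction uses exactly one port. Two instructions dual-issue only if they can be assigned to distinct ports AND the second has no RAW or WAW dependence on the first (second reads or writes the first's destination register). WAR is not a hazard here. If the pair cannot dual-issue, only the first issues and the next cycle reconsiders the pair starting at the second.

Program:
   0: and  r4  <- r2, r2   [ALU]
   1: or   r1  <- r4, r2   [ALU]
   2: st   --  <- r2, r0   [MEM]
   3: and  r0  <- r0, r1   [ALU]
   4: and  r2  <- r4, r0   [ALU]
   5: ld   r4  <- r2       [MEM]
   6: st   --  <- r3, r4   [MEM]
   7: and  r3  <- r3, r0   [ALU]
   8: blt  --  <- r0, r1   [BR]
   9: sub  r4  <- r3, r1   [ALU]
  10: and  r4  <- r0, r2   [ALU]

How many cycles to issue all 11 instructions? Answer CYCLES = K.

CYCLES = 8

[0] i0  and  -- RAW r4
[1] i1+i2  or st  -- 2-wide
[2] i3  and  -- RAW r0
[3] i4  and  -- RAW r2
[4] i5  ld  -- no-port MEM/MEM
[5] i6+i7  st and  -- 2-wide
[6] i8+i9  blt sub  -- 2-wide
[7] i10  and  -- tail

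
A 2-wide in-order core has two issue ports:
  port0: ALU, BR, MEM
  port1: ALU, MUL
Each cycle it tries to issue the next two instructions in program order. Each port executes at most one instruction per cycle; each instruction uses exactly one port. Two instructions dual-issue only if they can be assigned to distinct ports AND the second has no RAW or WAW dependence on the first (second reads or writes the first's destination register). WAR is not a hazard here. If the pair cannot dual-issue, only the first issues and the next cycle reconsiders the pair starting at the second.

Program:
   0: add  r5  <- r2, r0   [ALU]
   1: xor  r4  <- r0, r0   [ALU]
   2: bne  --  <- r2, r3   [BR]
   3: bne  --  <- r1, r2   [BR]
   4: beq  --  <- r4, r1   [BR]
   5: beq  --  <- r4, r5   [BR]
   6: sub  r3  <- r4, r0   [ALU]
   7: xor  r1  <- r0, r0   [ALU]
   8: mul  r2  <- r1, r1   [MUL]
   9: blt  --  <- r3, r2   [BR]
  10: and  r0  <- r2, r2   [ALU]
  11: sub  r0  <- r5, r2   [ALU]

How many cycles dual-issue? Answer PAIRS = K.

PAIRS = 3

#0 head=0: add.ALU+xor.ALU i0&i1 pair
#1 head=2: bne.BR i2 no-port BR/BR
#2 head=3: bne.BR i3 no-port BR/BR
#3 head=4: beq.BR i4 no-port BR/BR
#4 head=5: beq.BR+sub.ALU i5&i6 pair
#5 head=7: xor.ALU i7 RAW r1
#6 head=8: mul.MUL i8 RAW r2
#7 head=9: blt.BR+and.ALU i9&i10 pair
#8 head=11: sub.ALU i11 tail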